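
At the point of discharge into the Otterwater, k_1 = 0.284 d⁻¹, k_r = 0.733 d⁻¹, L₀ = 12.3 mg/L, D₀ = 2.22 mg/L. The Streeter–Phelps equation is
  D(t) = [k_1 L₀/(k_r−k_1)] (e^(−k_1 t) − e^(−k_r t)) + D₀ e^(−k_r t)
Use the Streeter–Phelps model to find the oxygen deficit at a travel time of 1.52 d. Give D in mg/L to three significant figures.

k_1 L₀/(k_r−k_1) = 0.284×12.3/(0.733−0.284) = 3.493/0.4490 = 7.780 mg/L.
e^(−k_1 t) = e^(−0.284×1.520) = 0.6494; e^(−k_r t) = e^(−0.733×1.520) = 0.3282.
D = 7.780 × (0.6494 − 0.3282) + 2.22 × 0.3282 = 2.499 + 0.7286 = 3.228 mg/L.

D ≈ 3.23 mg/L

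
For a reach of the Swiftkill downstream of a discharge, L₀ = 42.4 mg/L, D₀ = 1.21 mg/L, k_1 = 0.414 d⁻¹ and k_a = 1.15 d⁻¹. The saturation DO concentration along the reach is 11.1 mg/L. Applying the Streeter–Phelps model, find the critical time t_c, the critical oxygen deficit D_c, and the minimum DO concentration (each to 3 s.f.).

t_c ≈ 1.32 d; D_c ≈ 8.85 mg/L; min DO ≈ 2.25 mg/L

With k_a/k_1 = 2.778 and 1 − D₀(k_a−k_1)/(k_1 L₀) = 0.9493,
t_c = ln(2.778 × 0.9493) / (1.15 − 0.414) = ln(2.637) / 0.7360 = 0.9696/0.7360 = 1.317 d.
D_c = (k_1/k_a) L₀ e^(−k_1 t_c) = (0.414/1.15) × 42.4 × e^(−0.414×1.317) = 0.3600 × 42.4 × 0.5796 = 8.847 mg/L.
Minimum DO = C_s − D_c = 11.1 − 8.847 = 2.253 mg/L.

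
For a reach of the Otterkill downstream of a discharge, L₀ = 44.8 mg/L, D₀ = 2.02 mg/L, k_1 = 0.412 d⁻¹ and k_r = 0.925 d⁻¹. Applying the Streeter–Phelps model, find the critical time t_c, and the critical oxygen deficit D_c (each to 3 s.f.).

t_c = [1/(k_r−k_1)] ln[(k_r/k_1)(1 − D₀(k_r−k_1)/(k_1 L₀))]
= [1/(0.925−0.412)] ln[(0.925/0.412)(1 − 2.02×0.5130/(0.412×44.8))]
= (1/0.5130) ln[2.245 × 0.9439] = 1.949 × ln(2.119) = 1.949 × 0.7510 = 1.464 d.
D_c = (k_1/k_r) L₀ e^(−k_1 t_c) = (0.412/0.925) × 44.8 × e^(−0.412×1.464) = 0.4454 × 44.8 × 0.5471 = 10.92 mg/L.

t_c ≈ 1.46 d; D_c ≈ 10.9 mg/L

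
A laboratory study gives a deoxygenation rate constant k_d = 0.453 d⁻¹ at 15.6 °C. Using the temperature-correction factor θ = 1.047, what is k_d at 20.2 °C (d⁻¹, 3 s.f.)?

k_d ≈ 0.560 d⁻¹

k_d(T₂) = k_d(T₁) · θ^(T₂−T₁) = 0.453 × 1.047^(20.2−15.6)
= 0.453 × 1.047^4.60 = 0.453 × 1.235 = 0.5596 d⁻¹.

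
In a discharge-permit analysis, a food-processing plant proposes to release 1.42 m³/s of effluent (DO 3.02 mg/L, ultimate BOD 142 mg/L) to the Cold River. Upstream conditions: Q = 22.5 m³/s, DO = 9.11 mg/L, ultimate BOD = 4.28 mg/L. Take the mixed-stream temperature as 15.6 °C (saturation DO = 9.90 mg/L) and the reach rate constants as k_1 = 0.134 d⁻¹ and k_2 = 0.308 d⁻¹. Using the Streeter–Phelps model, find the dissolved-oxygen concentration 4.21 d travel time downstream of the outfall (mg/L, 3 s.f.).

DO ≈ 6.75 mg/L

Mixed DO = (22.5×9.11 + 1.42×3.02)/(22.5+1.42) = 209.3/23.92 = 8.748 mg/L.
Mixed L₀ = (22.5×4.28 + 1.42×142)/(23.92) = 297.9/23.92 = 12.46 mg/L.
Initial deficit D₀ = C_s − DO₀ = 9.90 − 8.748 = 1.152 mg/L.
D(4.21) = [0.134×12.46/(0.308−0.134)](e^(−0.134×4.21) − e^(−0.308×4.21)) + 1.152 e^(−0.308×4.21)
= 9.592 × (0.5688 − 0.2734) + 1.152 × 0.2734 = 3.149 mg/L.
DO = 9.90 − 3.149 = 6.751 mg/L.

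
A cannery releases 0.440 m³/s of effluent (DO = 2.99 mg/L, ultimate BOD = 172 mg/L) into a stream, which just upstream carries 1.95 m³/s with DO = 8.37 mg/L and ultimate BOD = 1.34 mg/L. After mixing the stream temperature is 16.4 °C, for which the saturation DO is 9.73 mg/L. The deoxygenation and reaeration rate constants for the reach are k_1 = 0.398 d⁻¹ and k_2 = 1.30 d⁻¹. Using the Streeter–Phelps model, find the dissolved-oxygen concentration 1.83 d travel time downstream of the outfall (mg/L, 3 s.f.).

DO ≈ 3.87 mg/L

Mixed DO = (1.95×8.37 + 0.440×2.99)/(1.95+0.440) = 17.64/2.390 = 7.380 mg/L.
Mixed L₀ = (1.95×1.34 + 0.440×172)/(2.390) = 78.29/2.390 = 32.76 mg/L.
Initial deficit D₀ = C_s − DO₀ = 9.73 − 7.380 = 2.350 mg/L.
D(1.83) = [0.398×32.76/(1.30−0.398)](e^(−0.398×1.83) − e^(−1.30×1.83)) + 2.350 e^(−1.30×1.83)
= 14.45 × (0.4827 − 0.09264) + 2.350 × 0.09264 = 5.856 mg/L.
DO = 9.73 − 5.856 = 3.874 mg/L.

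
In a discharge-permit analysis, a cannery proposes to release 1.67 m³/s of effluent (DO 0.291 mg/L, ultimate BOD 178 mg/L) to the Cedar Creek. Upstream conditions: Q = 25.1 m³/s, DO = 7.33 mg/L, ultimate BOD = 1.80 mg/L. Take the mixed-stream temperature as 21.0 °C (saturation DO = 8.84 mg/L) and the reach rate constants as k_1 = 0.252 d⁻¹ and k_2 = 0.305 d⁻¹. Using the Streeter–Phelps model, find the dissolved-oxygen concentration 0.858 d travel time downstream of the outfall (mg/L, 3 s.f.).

Mixed DO = (25.1×7.33 + 1.67×0.291)/(25.1+1.67) = 184.5/26.77 = 6.891 mg/L.
Mixed L₀ = (25.1×1.80 + 1.67×178)/(26.77) = 342.4/26.77 = 12.79 mg/L.
Initial deficit D₀ = C_s − DO₀ = 8.84 − 6.891 = 1.949 mg/L.
D(0.858) = [0.252×12.79/(0.305−0.252)](e^(−0.252×0.858) − e^(−0.305×0.858)) + 1.949 e^(−0.305×0.858)
= 60.82 × (0.8056 − 0.7697) + 1.949 × 0.7697 = 3.678 mg/L.
DO = 8.84 − 3.678 = 5.162 mg/L.

DO ≈ 5.16 mg/L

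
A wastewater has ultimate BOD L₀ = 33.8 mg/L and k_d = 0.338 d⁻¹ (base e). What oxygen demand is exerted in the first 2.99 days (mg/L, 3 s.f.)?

y ≈ 21.5 mg/L

y_t = L₀(1 − e^(−k_d t)) = 33.8 × (1 − e^(−0.338×2.99))
= 33.8 × (1 − 0.3640) = 33.8 × 0.6360 = 21.50 mg/L.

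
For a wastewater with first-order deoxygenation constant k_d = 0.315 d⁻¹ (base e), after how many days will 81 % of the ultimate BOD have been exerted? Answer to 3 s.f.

y/L₀ = 1 − e^(−k_d t) = 0.81 ⇒ e^(−k_d t) = 0.190
t = −ln(0.190) / 0.315 = 1.661 / 0.315 = 5.272 d.

t ≈ 5.27 d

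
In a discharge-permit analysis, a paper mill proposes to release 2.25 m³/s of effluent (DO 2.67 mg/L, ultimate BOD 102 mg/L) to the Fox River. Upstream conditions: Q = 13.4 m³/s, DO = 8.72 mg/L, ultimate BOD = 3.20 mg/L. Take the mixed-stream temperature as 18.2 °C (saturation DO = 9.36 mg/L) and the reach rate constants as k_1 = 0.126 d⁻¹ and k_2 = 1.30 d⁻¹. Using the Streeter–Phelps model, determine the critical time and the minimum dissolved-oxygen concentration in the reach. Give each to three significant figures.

t_c ≈ 0.581 d; minimum DO ≈ 7.79 mg/L

Mixed DO = (13.4×8.72 + 2.25×2.67)/(13.4+2.25) = 122.9/15.65 = 7.850 mg/L.
Mixed L₀ = (13.4×3.20 + 2.25×102)/(15.65) = 272.4/15.65 = 17.40 mg/L.
Initial deficit D₀ = C_s − DO₀ = 9.36 − 7.850 = 1.510 mg/L.
t_c = (1/1.174) ln[(1.30/0.126)(1 − 1.510×1.174/(0.126×17.40))] = 0.8518 × ln(1.978) = 0.5810 d.
D_c = (0.126/1.30) × 17.40 × e^(−0.126×0.5810) = 0.09692 × 17.40 × 0.9294 = 1.568 mg/L.
Minimum DO = 9.36 − 1.568 = 7.792 mg/L.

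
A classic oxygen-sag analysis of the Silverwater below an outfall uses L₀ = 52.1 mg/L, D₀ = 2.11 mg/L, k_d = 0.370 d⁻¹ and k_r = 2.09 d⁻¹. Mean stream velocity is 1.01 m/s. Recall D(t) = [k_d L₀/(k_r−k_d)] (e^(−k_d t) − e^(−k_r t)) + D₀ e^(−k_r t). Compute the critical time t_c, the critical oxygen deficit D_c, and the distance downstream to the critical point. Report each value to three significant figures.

With k_r/k_d = 5.649 and 1 − D₀(k_r−k_d)/(k_d L₀) = 0.8117,
t_c = ln(5.649 × 0.8117) / (2.09 − 0.370) = ln(4.585) / 1.720 = 1.523/1.720 = 0.8854 d.
D_c = (k_d/k_r) L₀ e^(−k_d t_c) = (0.370/2.09) × 52.1 × e^(−0.370×0.8854) = 0.1770 × 52.1 × 0.7207 = 6.647 mg/L.
x_c = v t_c = 1.01 m/s × 0.8854 d × 86400 s/d = 77260 m ≈ 77.3 km.

t_c ≈ 0.885 d; D_c ≈ 6.65 mg/L; x_c ≈ 77.3 km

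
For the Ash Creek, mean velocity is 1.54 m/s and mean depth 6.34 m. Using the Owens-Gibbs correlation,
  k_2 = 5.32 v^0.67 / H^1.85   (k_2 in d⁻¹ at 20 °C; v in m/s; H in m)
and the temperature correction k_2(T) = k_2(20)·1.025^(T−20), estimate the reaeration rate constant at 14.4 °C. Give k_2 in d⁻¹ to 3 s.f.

k_2(20) = 5.32 × 1.54^0.67 / 6.34^1.85 = 5.32 × 1.335 / 30.47 = 0.2332 d⁻¹.
k_2(14.4) = 0.2332 × 1.025^(14.4−20) = 0.2332 × 0.8709 = 0.2031 d⁻¹.

k_2 ≈ 0.203 d⁻¹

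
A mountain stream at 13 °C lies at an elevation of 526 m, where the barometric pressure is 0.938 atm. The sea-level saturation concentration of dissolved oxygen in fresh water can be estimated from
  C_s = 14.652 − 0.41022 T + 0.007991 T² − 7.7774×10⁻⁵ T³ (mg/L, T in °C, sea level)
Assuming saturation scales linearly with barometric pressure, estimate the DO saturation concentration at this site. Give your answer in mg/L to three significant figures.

At sea level: C_s = 14.652 − 0.41022×13 + 0.007991×13² − 7.7774×10⁻⁵×13³ = 10.50 mg/L.
Pressure correction: C_s' = 10.50 × 0.938 = 9.848 mg/L.

C_s ≈ 9.85 mg/L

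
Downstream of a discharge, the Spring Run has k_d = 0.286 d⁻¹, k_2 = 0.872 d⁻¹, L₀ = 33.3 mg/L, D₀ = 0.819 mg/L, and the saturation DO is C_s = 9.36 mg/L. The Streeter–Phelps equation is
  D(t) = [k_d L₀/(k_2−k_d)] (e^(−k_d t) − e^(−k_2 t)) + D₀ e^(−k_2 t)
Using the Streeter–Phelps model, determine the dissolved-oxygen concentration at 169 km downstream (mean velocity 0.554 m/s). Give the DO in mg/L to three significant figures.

DO ≈ 4.15 mg/L

Travel time t = x/v = 169 km / (0.554 m/s) = 169000 m / 0.554 m/s = 305100 s = 3.531 d.
k_d L₀/(k_2−k_d) = 0.286×33.3/(0.872−0.286) = 9.524/0.5860 = 16.25 mg/L.
e^(−k_d t) = e^(−0.286×3.531) = 0.3643; e^(−k_2 t) = e^(−0.872×3.531) = 0.04602.
D = 16.25 × (0.3643 − 0.04602) + 0.819 × 0.04602 = 5.173 + 0.03769 = 5.210 mg/L.
DO = C_s − D = 9.36 − 5.210 = 4.150 mg/L.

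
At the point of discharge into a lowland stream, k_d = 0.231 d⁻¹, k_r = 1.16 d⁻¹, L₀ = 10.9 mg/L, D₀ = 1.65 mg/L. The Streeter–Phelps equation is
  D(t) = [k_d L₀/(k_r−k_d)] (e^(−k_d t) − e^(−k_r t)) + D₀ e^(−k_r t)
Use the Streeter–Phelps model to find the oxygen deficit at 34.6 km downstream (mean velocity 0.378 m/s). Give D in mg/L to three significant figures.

D ≈ 1.81 mg/L

Travel time t = x/v = 34.6 km / (0.378 m/s) = 34600 m / 0.378 m/s = 91530 s = 1.059 d.
k_d L₀/(k_r−k_d) = 0.231×10.9/(1.16−0.231) = 2.518/0.9290 = 2.710 mg/L.
e^(−k_d t) = e^(−0.231×1.059) = 0.7829; e^(−k_r t) = e^(−1.16×1.059) = 0.2926.
D = 2.710 × (0.7829 − 0.2926) + 1.65 × 0.2926 = 1.329 + 0.4828 = 1.812 mg/L.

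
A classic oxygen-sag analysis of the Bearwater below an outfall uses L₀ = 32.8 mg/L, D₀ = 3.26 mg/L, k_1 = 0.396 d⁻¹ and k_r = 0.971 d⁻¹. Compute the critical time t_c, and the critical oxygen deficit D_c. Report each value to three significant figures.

At the critical point dD/dt = 0, so k_1 L₀ e^(−k_1 t) = k_r D. Substituting D(t) from the Streeter–Phelps equation and solving for t gives
t_c = ln[(k_r/k_1)(1 − D₀(k_r−k_1)/(k_1 L₀))] / (k_r−k_1).
Here k_r−k_1 = 0.5750 d⁻¹ and 1 − D₀(k_r−k_1)/(k_1 L₀) = 1 − 3.26×0.5750/(0.396×32.8) = 0.8557, so
t_c = ln(2.452 × 0.8557) / 0.5750 = 0.7411 / 0.5750 = 1.289 d.
L(t_c) = L₀ e^(−k_1 t_c) = 32.8 × 0.6003 = 19.69 mg/L, and at the critical point k_r D_c = k_1 L, so D_c = (0.396/0.971) × 19.69 = 8.030 mg/L.

t_c ≈ 1.29 d; D_c ≈ 8.03 mg/L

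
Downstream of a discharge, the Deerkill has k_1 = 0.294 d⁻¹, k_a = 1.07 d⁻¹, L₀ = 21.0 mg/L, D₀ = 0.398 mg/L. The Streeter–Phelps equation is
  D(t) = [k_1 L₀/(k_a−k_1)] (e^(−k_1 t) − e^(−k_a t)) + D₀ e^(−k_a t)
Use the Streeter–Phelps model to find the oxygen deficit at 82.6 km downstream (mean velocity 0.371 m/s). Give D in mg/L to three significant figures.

Travel time t = x/v = 82.6 km / (0.371 m/s) = 82600 m / 0.371 m/s = 222600 s = 2.577 d.
k_1 L₀/(k_a−k_1) = 0.294×21.0/(1.07−0.294) = 6.174/0.7760 = 7.956 mg/L.
e^(−k_1 t) = e^(−0.294×2.577) = 0.4688; e^(−k_a t) = e^(−1.07×2.577) = 0.06347.
D = 7.956 × (0.4688 − 0.06347) + 0.398 × 0.06347 = 3.225 + 0.02526 = 3.250 mg/L.

D ≈ 3.25 mg/L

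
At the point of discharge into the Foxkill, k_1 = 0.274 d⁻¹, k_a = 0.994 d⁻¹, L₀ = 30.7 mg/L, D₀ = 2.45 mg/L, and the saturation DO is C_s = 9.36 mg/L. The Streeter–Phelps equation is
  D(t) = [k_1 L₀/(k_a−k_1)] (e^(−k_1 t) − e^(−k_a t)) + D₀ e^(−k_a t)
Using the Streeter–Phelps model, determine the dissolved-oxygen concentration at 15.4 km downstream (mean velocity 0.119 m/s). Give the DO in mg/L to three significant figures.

Travel time t = x/v = 15.4 km / (0.119 m/s) = 15400 m / 0.119 m/s = 129400 s = 1.498 d.
k_1 L₀/(k_a−k_1) = 0.274×30.7/(0.994−0.274) = 8.412/0.7200 = 11.68 mg/L.
e^(−k_1 t) = e^(−0.274×1.498) = 0.6634; e^(−k_a t) = e^(−0.994×1.498) = 0.2256.
D = 11.68 × (0.6634 − 0.2256) + 2.45 × 0.2256 = 5.114 + 0.5528 = 5.667 mg/L.
DO = C_s − D = 9.36 − 5.667 = 3.693 mg/L.

DO ≈ 3.69 mg/L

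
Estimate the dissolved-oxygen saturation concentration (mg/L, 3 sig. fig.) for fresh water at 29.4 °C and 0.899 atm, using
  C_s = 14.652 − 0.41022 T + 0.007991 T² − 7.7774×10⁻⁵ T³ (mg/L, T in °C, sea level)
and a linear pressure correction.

At sea level: C_s = 14.652 − 0.41022×29.4 + 0.007991×29.4² − 7.7774×10⁻⁵×29.4³ = 7.522 mg/L.
Pressure correction: C_s' = 7.522 × 0.899 = 6.762 mg/L.

C_s ≈ 6.76 mg/L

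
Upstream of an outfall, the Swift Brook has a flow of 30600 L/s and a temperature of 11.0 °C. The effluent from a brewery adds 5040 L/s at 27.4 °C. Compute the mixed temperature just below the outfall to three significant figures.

Flow-weighted mixing: C = (Q_r C_r + Q_w C_w)/(Q_r + Q_w)
= (30600×11.0 + 5040×27.4)/(30600 + 5040) = 474700/35640 = 13.32 °C.

13.3 °C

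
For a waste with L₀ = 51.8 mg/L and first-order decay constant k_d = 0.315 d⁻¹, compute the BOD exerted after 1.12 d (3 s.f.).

y ≈ 15.4 mg/L

y_t = L₀(1 − e^(−k_d t)) = 51.8 × (1 − e^(−0.315×1.12))
= 51.8 × (1 − 0.7027) = 51.8 × 0.2973 = 15.40 mg/L.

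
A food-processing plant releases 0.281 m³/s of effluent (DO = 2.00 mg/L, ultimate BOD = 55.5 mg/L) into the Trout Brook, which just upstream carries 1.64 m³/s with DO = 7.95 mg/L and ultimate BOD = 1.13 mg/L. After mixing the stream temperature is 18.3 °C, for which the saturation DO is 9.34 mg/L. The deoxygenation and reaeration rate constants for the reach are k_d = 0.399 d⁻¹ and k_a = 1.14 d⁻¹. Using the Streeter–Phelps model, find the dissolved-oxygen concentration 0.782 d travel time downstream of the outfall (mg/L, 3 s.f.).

Mixed DO = (1.64×7.95 + 0.281×2.00)/(1.64+0.281) = 13.60/1.921 = 7.080 mg/L.
Mixed L₀ = (1.64×1.13 + 0.281×55.5)/(1.921) = 17.45/1.921 = 9.083 mg/L.
Initial deficit D₀ = C_s − DO₀ = 9.34 − 7.080 = 2.260 mg/L.
D(0.782) = [0.399×9.083/(1.14−0.399)](e^(−0.399×0.782) − e^(−1.14×0.782)) + 2.260 e^(−1.14×0.782)
= 4.891 × (0.7320 − 0.4100) + 2.260 × 0.4100 = 2.501 mg/L.
DO = 9.34 − 2.501 = 6.839 mg/L.

DO ≈ 6.84 mg/L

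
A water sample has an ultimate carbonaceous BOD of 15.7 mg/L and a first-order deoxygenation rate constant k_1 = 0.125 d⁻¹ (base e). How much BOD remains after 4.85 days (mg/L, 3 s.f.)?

L_t = L₀ e^(−k_1 t) = 15.7 × e^(−0.125×4.85) = 15.7 × 0.5454 = 8.563 mg/L.

L ≈ 8.56 mg/L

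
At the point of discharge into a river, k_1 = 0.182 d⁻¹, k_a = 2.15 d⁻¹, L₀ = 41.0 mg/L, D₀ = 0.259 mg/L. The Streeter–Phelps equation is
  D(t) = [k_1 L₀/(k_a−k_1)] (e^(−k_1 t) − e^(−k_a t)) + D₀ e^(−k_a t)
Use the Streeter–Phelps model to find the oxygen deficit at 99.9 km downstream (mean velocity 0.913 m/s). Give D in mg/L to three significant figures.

D ≈ 2.78 mg/L

Travel time t = x/v = 99.9 km / (0.913 m/s) = 99900 m / 0.913 m/s = 109400 s = 1.266 d.
k_1 L₀/(k_a−k_1) = 0.182×41.0/(2.15−0.182) = 7.462/1.968 = 3.792 mg/L.
e^(−k_1 t) = e^(−0.182×1.266) = 0.7941; e^(−k_a t) = e^(−2.15×1.266) = 0.06569.
D = 3.792 × (0.7941 − 0.06569) + 0.259 × 0.06569 = 2.762 + 0.01701 = 2.779 mg/L.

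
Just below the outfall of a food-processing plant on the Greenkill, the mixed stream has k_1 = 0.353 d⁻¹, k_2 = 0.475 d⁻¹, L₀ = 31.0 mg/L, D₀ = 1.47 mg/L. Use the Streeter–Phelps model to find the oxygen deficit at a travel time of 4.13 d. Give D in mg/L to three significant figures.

D ≈ 8.47 mg/L

k_1 L₀/(k_2−k_1) = 0.353×31.0/(0.475−0.353) = 10.94/0.1220 = 89.70 mg/L.
e^(−k_1 t) = e^(−0.353×4.130) = 0.2327; e^(−k_2 t) = e^(−0.475×4.130) = 0.1406.
D = 89.70 × (0.2327 − 0.1406) + 1.47 × 0.1406 = 8.262 + 0.2067 = 8.469 mg/L.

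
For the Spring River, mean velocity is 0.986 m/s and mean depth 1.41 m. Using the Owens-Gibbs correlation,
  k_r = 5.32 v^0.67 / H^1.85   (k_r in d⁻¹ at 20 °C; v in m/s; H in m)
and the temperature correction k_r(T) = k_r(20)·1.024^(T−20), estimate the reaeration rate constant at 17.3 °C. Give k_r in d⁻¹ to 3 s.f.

k_r(20) = 5.32 × 0.986^0.67 / 1.41^1.85 = 5.32 × 0.9906 / 1.888 = 2.791 d⁻¹.
k_r(17.3) = 2.791 × 1.024^(17.3−20) = 2.791 × 0.9380 = 2.618 d⁻¹.

k_r ≈ 2.62 d⁻¹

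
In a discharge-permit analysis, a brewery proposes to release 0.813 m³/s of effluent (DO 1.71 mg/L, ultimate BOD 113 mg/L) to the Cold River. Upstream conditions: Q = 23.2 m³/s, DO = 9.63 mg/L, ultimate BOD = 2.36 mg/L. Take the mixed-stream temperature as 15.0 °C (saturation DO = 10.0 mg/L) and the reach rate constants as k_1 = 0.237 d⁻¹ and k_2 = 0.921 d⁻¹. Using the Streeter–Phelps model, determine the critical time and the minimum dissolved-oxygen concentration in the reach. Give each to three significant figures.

Mixed DO = (23.2×9.63 + 0.813×1.71)/(23.2+0.813) = 224.8/24.01 = 9.362 mg/L.
Mixed L₀ = (23.2×2.36 + 0.813×113)/(24.01) = 146.6/24.01 = 6.106 mg/L.
Initial deficit D₀ = C_s − DO₀ = 10.0 − 9.362 = 0.6381 mg/L.
t_c = (1/0.6840) ln[(0.921/0.237)(1 − 0.6381×0.6840/(0.237×6.106))] = 1.462 × ln(2.714) = 1.460 d.
D_c = (0.237/0.921) × 6.106 × e^(−0.237×1.460) = 0.2573 × 6.106 × 0.7076 = 1.112 mg/L.
Minimum DO = 10.0 − 1.112 = 8.888 mg/L.

t_c ≈ 1.46 d; minimum DO ≈ 8.89 mg/L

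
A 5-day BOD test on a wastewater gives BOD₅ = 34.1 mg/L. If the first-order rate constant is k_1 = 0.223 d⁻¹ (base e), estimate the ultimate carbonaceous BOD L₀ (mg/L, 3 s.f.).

BOD₅ = L₀(1 − e^(−5k_1)) ⇒ L₀ = BOD₅ / (1 − e^(−5×0.223))
= 34.1 / (1 − 0.3279) = 34.1 / 0.6721 = 50.74 mg/L.

L₀ ≈ 50.7 mg/L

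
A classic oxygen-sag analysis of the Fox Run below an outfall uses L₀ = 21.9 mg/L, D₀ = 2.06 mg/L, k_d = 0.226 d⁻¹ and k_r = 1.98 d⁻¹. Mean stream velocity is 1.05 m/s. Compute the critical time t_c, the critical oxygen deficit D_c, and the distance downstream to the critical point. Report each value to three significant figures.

t_c ≈ 0.491 d; D_c ≈ 2.24 mg/L; x_c ≈ 44.5 km

At the critical point dD/dt = 0, so k_d L₀ e^(−k_d t) = k_r D. Substituting D(t) from the Streeter–Phelps equation and solving for t gives
t_c = ln[(k_r/k_d)(1 − D₀(k_r−k_d)/(k_d L₀))] / (k_r−k_d).
Here k_r−k_d = 1.754 d⁻¹ and 1 − D₀(k_r−k_d)/(k_d L₀) = 1 − 2.06×1.754/(0.226×21.9) = 0.2700, so
t_c = ln(8.761 × 0.2700) / 1.754 = 0.8609 / 1.754 = 0.4908 d.
L(t_c) = L₀ e^(−k_d t_c) = 21.9 × 0.8950 = 19.60 mg/L, and at the critical point k_r D_c = k_d L, so D_c = (0.226/1.98) × 19.60 = 2.237 mg/L.
x_c = v t_c = 1.05 m/s × 0.4908 d × 86400 s/d = 44520 m ≈ 44.5 km.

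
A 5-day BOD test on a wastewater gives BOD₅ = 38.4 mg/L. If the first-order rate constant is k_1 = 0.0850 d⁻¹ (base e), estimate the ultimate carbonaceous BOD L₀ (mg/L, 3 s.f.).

BOD₅ = L₀(1 − e^(−5k_1)) ⇒ L₀ = BOD₅ / (1 − e^(−5×0.0850))
= 38.4 / (1 − 0.6538) = 38.4 / 0.3462 = 110.9 mg/L.

L₀ ≈ 111 mg/L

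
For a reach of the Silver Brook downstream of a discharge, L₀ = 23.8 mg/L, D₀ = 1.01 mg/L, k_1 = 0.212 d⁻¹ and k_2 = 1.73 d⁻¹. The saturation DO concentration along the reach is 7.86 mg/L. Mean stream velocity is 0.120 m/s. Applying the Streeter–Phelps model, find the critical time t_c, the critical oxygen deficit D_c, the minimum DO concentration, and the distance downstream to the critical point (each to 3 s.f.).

t_c ≈ 1.14 d; D_c ≈ 2.29 mg/L; min DO ≈ 5.57 mg/L; x_c ≈ 11.9 km

t_c = [1/(k_2−k_1)] ln[(k_2/k_1)(1 − D₀(k_2−k_1)/(k_1 L₀))]
= [1/(1.73−0.212)] ln[(1.73/0.212)(1 − 1.01×1.518/(0.212×23.8))]
= (1/1.518) ln[8.160 × 0.6961] = 0.6588 × ln(5.681) = 0.6588 × 1.737 = 1.144 d.
L(t_c) = L₀ e^(−k_1 t_c) = 23.8 × 0.7846 = 18.67 mg/L, and at the critical point k_2 D_c = k_1 L, so D_c = (0.212/1.73) × 18.67 = 2.288 mg/L.
Minimum DO = C_s − D_c = 7.86 − 2.288 = 5.572 mg/L.
x_c = v t_c = 0.120 m/s × 1.144 d × 86400 s/d = 11860 m ≈ 11.9 km.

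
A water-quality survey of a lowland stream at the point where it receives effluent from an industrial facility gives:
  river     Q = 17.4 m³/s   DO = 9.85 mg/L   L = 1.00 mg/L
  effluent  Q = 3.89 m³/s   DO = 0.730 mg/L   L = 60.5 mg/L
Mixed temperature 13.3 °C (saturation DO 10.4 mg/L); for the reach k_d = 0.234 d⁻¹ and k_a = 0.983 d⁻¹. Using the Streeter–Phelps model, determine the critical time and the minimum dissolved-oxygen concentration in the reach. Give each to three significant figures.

t_c ≈ 0.701 d; minimum DO ≈ 8.00 mg/L

Mixed DO = (17.4×9.85 + 3.89×0.730)/(17.4+3.89) = 174.2/21.29 = 8.184 mg/L.
Mixed L₀ = (17.4×1.00 + 3.89×60.5)/(21.29) = 252.7/21.29 = 11.87 mg/L.
Initial deficit D₀ = C_s − DO₀ = 10.4 − 8.184 = 2.216 mg/L.
t_c = (1/0.7490) ln[(0.983/0.234)(1 − 2.216×0.7490/(0.234×11.87))] = 1.335 × ln(1.690) = 0.7010 d.
D_c = (0.234/0.983) × 11.87 × e^(−0.234×0.7010) = 0.2380 × 11.87 × 0.8487 = 2.398 mg/L.
Minimum DO = 10.4 − 2.398 = 8.002 mg/L.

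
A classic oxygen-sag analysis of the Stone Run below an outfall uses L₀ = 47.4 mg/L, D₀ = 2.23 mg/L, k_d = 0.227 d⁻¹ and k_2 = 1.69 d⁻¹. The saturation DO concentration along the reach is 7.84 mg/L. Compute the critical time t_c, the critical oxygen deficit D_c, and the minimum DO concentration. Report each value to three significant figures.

At the critical point dD/dt = 0, so k_d L₀ e^(−k_d t) = k_2 D. Substituting D(t) from the Streeter–Phelps equation and solving for t gives
t_c = ln[(k_2/k_d)(1 − D₀(k_2−k_d)/(k_d L₀))] / (k_2−k_d).
Here k_2−k_d = 1.463 d⁻¹ and 1 − D₀(k_2−k_d)/(k_d L₀) = 1 − 2.23×1.463/(0.227×47.4) = 0.6968, so
t_c = ln(7.445 × 0.6968) / 1.463 = 1.646 / 1.463 = 1.125 d.
L(t_c) = L₀ e^(−k_d t_c) = 47.4 × 0.7746 = 36.72 mg/L, and at the critical point k_2 D_c = k_d L, so D_c = (0.227/1.69) × 36.72 = 4.932 mg/L.
Minimum DO = C_s − D_c = 7.84 − 4.932 = 2.908 mg/L.

t_c ≈ 1.13 d; D_c ≈ 4.93 mg/L; min DO ≈ 2.91 mg/L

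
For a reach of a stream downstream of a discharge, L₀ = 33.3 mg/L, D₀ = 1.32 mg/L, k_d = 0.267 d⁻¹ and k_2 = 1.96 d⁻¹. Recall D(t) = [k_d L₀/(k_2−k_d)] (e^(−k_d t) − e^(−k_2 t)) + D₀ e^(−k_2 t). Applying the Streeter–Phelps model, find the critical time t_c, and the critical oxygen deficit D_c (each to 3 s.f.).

t_c ≈ 1.01 d; D_c ≈ 3.47 mg/L

With k_2/k_d = 7.341 and 1 − D₀(k_2−k_d)/(k_d L₀) = 0.7487,
t_c = ln(7.341 × 0.7487) / (1.96 − 0.267) = ln(5.496) / 1.693 = 1.704/1.693 = 1.006 d.
L(t_c) = L₀ e^(−k_d t_c) = 33.3 × 0.7643 = 25.45 mg/L, and at the critical point k_2 D_c = k_d L, so D_c = (0.267/1.96) × 25.45 = 3.467 mg/L.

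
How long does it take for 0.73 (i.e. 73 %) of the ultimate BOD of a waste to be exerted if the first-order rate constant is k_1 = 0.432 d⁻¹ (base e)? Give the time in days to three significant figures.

t ≈ 3.03 d

y/L₀ = 1 − e^(−k_1 t) = 0.73 ⇒ e^(−k_1 t) = 0.270
t = −ln(0.270) / 0.432 = 1.309 / 0.432 = 3.031 d.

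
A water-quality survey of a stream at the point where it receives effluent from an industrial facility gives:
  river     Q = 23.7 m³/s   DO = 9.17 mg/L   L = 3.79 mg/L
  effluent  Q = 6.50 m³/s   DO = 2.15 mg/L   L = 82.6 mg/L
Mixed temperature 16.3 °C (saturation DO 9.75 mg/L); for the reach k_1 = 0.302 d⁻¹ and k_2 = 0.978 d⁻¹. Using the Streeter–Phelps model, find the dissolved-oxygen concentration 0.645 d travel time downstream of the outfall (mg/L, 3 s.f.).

Mixed DO = (23.7×9.17 + 6.50×2.15)/(23.7+6.50) = 231.3/30.20 = 7.659 mg/L.
Mixed L₀ = (23.7×3.79 + 6.50×82.6)/(30.20) = 626.7/30.20 = 20.75 mg/L.
Initial deficit D₀ = C_s − DO₀ = 9.75 − 7.659 = 2.091 mg/L.
D(0.645) = [0.302×20.75/(0.978−0.302)](e^(−0.302×0.645) − e^(−0.978×0.645)) + 2.091 e^(−0.978×0.645)
= 9.271 × (0.8230 − 0.5322) + 2.091 × 0.5322 = 3.809 mg/L.
DO = 9.75 − 3.809 = 5.941 mg/L.

DO ≈ 5.94 mg/L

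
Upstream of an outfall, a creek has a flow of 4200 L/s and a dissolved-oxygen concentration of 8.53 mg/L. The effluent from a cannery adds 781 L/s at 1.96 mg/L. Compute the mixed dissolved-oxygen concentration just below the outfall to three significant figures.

7.50 mg/L

Flow-weighted mixing: C = (Q_r C_r + Q_w C_w)/(Q_r + Q_w)
= (4200×8.53 + 781×1.96)/(4200 + 781) = 37360/4981 = 7.500 mg/L.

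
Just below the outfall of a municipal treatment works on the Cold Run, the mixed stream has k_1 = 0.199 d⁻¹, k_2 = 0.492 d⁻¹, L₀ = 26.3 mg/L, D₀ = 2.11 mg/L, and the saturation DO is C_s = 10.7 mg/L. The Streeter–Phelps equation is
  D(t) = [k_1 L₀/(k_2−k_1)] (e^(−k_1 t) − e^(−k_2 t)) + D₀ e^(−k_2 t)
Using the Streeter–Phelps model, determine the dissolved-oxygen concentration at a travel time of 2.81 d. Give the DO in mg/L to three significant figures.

DO ≈ 4.44 mg/L

k_1 L₀/(k_2−k_1) = 0.199×26.3/(0.492−0.199) = 5.234/0.2930 = 17.86 mg/L.
e^(−k_1 t) = e^(−0.199×2.810) = 0.5717; e^(−k_2 t) = e^(−0.492×2.810) = 0.2509.
D = 17.86 × (0.5717 − 0.2509) + 2.11 × 0.2509 = 5.729 + 0.5295 = 6.258 mg/L.
DO = C_s − D = 10.7 − 6.258 = 4.442 mg/L.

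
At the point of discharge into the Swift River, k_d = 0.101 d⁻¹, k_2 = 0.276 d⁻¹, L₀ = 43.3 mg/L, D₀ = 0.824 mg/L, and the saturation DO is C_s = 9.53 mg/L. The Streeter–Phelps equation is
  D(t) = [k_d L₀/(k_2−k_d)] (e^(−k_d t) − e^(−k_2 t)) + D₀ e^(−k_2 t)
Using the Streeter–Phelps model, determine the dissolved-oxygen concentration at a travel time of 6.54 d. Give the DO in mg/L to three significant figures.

k_d L₀/(k_2−k_d) = 0.101×43.3/(0.276−0.101) = 4.373/0.1750 = 24.99 mg/L.
e^(−k_d t) = e^(−0.101×6.540) = 0.5166; e^(−k_2 t) = e^(−0.276×6.540) = 0.1645.
D = 24.99 × (0.5166 − 0.1645) + 0.824 × 0.1645 = 8.799 + 0.1355 = 8.935 mg/L.
DO = C_s − D = 9.53 − 8.935 = 0.5953 mg/L.

DO ≈ 0.595 mg/L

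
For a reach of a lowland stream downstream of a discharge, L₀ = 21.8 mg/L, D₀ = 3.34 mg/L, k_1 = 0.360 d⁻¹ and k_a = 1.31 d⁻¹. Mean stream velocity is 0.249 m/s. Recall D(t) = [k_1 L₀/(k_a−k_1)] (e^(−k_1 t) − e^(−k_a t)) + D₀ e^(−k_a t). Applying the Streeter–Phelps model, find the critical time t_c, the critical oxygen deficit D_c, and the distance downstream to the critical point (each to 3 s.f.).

t_c ≈ 0.814 d; D_c ≈ 4.47 mg/L; x_c ≈ 17.5 km

At the critical point dD/dt = 0, so k_1 L₀ e^(−k_1 t) = k_a D. Substituting D(t) from the Streeter–Phelps equation and solving for t gives
t_c = ln[(k_a/k_1)(1 − D₀(k_a−k_1)/(k_1 L₀))] / (k_a−k_1).
Here k_a−k_1 = 0.9500 d⁻¹ and 1 − D₀(k_a−k_1)/(k_1 L₀) = 1 − 3.34×0.9500/(0.360×21.8) = 0.5957, so
t_c = ln(3.639 × 0.5957) / 0.9500 = 0.7736 / 0.9500 = 0.8144 d.
D_c = (k_1/k_a) L₀ e^(−k_1 t_c) = (0.360/1.31) × 21.8 × e^(−0.360×0.8144) = 0.2748 × 21.8 × 0.7459 = 4.469 mg/L.
x_c = v t_c = 0.249 m/s × 0.8144 d × 86400 s/d = 17520 m ≈ 17.5 km.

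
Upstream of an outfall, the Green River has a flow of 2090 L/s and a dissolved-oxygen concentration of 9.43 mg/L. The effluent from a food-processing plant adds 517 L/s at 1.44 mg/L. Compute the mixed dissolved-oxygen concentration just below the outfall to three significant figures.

Flow-weighted mixing: C = (Q_r C_r + Q_w C_w)/(Q_r + Q_w)
= (2090×9.43 + 517×1.44)/(2090 + 517) = 20450/2607 = 7.845 mg/L.

7.85 mg/L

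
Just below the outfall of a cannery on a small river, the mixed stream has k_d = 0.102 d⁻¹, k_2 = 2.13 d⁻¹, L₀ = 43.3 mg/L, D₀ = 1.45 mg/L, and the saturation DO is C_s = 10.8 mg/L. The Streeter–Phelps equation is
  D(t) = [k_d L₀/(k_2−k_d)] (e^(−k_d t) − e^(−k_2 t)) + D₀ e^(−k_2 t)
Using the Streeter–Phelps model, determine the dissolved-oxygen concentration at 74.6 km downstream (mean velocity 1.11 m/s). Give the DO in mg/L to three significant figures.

Travel time t = x/v = 74.6 km / (1.11 m/s) = 74600 m / 1.11 m/s = 67210 s = 0.7779 d.
k_d L₀/(k_2−k_d) = 0.102×43.3/(2.13−0.102) = 4.417/2.028 = 2.178 mg/L.
e^(−k_d t) = e^(−0.102×0.7779) = 0.9237; e^(−k_2 t) = e^(−2.13×0.7779) = 0.1907.
D = 2.178 × (0.9237 − 0.1907) + 1.45 × 0.1907 = 1.596 + 0.2766 = 1.873 mg/L.
DO = C_s − D = 10.8 − 1.873 = 8.927 mg/L.

DO ≈ 8.93 mg/L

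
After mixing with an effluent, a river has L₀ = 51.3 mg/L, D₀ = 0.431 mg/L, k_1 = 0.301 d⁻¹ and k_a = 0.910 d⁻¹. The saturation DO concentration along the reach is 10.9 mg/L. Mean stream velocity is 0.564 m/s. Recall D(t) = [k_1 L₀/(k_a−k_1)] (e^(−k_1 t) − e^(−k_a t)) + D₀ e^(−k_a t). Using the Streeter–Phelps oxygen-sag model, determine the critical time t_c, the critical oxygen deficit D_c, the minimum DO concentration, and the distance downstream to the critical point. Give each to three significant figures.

t_c ≈ 1.79 d; D_c ≈ 9.90 mg/L; min DO ≈ 0.995 mg/L; x_c ≈ 87.2 km

At the critical point dD/dt = 0, so k_1 L₀ e^(−k_1 t) = k_a D. Substituting D(t) from the Streeter–Phelps equation and solving for t gives
t_c = ln[(k_a/k_1)(1 − D₀(k_a−k_1)/(k_1 L₀))] / (k_a−k_1).
Here k_a−k_1 = 0.6090 d⁻¹ and 1 − D₀(k_a−k_1)/(k_1 L₀) = 1 − 0.431×0.6090/(0.301×51.3) = 0.9830, so
t_c = ln(3.023 × 0.9830) / 0.6090 = 1.089 / 0.6090 = 1.788 d.
L(t_c) = L₀ e^(−k_1 t_c) = 51.3 × 0.5837 = 29.94 mg/L, and at the critical point k_a D_c = k_1 L, so D_c = (0.301/0.910) × 29.94 = 9.905 mg/L.
Minimum DO = C_s − D_c = 10.9 − 9.905 = 0.9952 mg/L.
x_c = v t_c = 0.564 m/s × 1.788 d × 86400 s/d = 87150 m ≈ 87.2 km.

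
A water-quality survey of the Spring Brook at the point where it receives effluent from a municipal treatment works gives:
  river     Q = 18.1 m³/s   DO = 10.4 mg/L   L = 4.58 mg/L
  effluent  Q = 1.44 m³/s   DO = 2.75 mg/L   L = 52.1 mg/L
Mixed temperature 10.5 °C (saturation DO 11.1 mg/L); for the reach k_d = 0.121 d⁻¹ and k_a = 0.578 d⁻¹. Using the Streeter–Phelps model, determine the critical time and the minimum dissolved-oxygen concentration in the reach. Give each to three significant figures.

Mixed DO = (18.1×10.4 + 1.44×2.75)/(18.1+1.44) = 192.2/19.54 = 9.836 mg/L.
Mixed L₀ = (18.1×4.58 + 1.44×52.1)/(19.54) = 157.9/19.54 = 8.082 mg/L.
Initial deficit D₀ = C_s − DO₀ = 11.1 − 9.836 = 1.264 mg/L.
t_c = (1/0.4570) ln[(0.578/0.121)(1 − 1.264×0.4570/(0.121×8.082))] = 2.188 × ln(1.956) = 1.468 d.
D_c = (0.121/0.578) × 8.082 × e^(−0.121×1.468) = 0.2093 × 8.082 × 0.8373 = 1.417 mg/L.
Minimum DO = 11.1 − 1.417 = 9.683 mg/L.

t_c ≈ 1.47 d; minimum DO ≈ 9.68 mg/L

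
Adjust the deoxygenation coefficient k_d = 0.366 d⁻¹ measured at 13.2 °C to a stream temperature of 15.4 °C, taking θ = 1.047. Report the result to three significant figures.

k_d ≈ 0.405 d⁻¹

k_d(T₂) = k_d(T₁) · θ^(T₂−T₁) = 0.366 × 1.047^(15.4−13.2)
= 0.366 × 1.047^2.20 = 0.366 × 1.106 = 0.4049 d⁻¹.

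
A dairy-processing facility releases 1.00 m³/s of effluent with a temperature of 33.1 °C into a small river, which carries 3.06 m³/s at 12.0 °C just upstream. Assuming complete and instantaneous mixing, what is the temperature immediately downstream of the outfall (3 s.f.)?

17.2 °C

Flow-weighted mixing: C = (Q_r C_r + Q_w C_w)/(Q_r + Q_w)
= (3.06×12.0 + 1.00×33.1)/(3.06 + 1.00) = 69.82/4.060 = 17.20 °C.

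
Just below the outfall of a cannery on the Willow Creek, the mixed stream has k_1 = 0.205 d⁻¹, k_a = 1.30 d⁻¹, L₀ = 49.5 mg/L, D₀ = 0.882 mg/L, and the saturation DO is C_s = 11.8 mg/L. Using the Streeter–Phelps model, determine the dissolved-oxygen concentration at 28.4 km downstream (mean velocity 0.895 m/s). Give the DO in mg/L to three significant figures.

DO ≈ 8.41 mg/L

Travel time t = x/v = 28.4 km / (0.895 m/s) = 28400 m / 0.895 m/s = 31730 s = 0.3673 d.
k_1 L₀/(k_a−k_1) = 0.205×49.5/(1.30−0.205) = 10.15/1.095 = 9.267 mg/L.
e^(−k_1 t) = e^(−0.205×0.3673) = 0.9275; e^(−k_a t) = e^(−1.30×0.3673) = 0.6204.
D = 9.267 × (0.9275 − 0.6204) + 0.882 × 0.6204 = 2.846 + 0.5472 = 3.393 mg/L.
DO = C_s − D = 11.8 − 3.393 = 8.407 mg/L.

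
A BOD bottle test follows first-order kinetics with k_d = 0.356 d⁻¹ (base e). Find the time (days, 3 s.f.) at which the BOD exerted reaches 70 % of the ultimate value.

y/L₀ = 1 − e^(−k_d t) = 0.70 ⇒ e^(−k_d t) = 0.300
t = −ln(0.300) / 0.356 = 1.204 / 0.356 = 3.382 d.

t ≈ 3.38 d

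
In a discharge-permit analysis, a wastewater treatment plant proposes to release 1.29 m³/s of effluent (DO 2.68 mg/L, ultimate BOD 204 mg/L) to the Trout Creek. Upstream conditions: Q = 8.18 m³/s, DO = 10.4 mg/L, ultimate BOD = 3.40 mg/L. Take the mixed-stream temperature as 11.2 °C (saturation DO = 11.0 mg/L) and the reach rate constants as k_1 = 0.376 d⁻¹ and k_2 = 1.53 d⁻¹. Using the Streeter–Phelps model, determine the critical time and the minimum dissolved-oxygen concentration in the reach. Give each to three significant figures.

t_c ≈ 1.06 d; minimum DO ≈ 5.93 mg/L

Mixed DO = (8.18×10.4 + 1.29×2.68)/(8.18+1.29) = 88.53/9.470 = 9.348 mg/L.
Mixed L₀ = (8.18×3.40 + 1.29×204)/(9.470) = 291.0/9.470 = 30.73 mg/L.
Initial deficit D₀ = C_s − DO₀ = 11.0 − 9.348 = 1.652 mg/L.
t_c = (1/1.154) ln[(1.53/0.376)(1 − 1.652×1.154/(0.376×30.73))] = 0.8666 × ln(3.398) = 1.060 d.
D_c = (0.376/1.53) × 30.73 × e^(−0.376×1.060) = 0.2458 × 30.73 × 0.6713 = 5.069 mg/L.
Minimum DO = 11.0 − 5.069 = 5.931 mg/L.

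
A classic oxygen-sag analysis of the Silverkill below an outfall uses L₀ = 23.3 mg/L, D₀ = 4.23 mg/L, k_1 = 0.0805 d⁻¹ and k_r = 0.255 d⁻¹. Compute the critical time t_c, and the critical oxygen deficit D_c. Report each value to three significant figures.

With k_r/k_1 = 3.168 and 1 − D₀(k_r−k_1)/(k_1 L₀) = 0.6065,
t_c = ln(3.168 × 0.6065) / (0.255 − 0.0805) = ln(1.921) / 0.1745 = 0.6529/0.1745 = 3.742 d.
D_c = (k_1/k_r) L₀ e^(−k_1 t_c) = (0.0805/0.255) × 23.3 × e^(−0.0805×3.742) = 0.3157 × 23.3 × 0.7399 = 5.443 mg/L.

t_c ≈ 3.74 d; D_c ≈ 5.44 mg/L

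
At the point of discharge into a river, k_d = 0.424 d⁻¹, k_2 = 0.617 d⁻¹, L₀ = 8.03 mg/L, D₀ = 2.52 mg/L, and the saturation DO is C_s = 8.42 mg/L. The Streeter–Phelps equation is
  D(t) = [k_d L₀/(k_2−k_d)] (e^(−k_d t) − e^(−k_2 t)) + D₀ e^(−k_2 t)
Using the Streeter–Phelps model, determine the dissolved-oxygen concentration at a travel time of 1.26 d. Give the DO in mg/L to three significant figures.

k_d L₀/(k_2−k_d) = 0.424×8.03/(0.617−0.424) = 3.405/0.1930 = 17.64 mg/L.
e^(−k_d t) = e^(−0.424×1.260) = 0.5861; e^(−k_2 t) = e^(−0.617×1.260) = 0.4596.
D = 17.64 × (0.5861 − 0.4596) + 2.52 × 0.4596 = 2.232 + 1.158 = 3.390 mg/L.
DO = C_s − D = 8.42 − 3.390 = 5.030 mg/L.

DO ≈ 5.03 mg/L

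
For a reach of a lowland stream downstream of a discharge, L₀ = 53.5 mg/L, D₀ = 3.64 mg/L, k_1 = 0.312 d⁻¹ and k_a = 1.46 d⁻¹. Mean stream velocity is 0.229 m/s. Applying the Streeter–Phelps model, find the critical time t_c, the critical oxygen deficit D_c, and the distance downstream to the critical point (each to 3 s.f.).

At the critical point dD/dt = 0, so k_1 L₀ e^(−k_1 t) = k_a D. Substituting D(t) from the Streeter–Phelps equation and solving for t gives
t_c = ln[(k_a/k_1)(1 − D₀(k_a−k_1)/(k_1 L₀))] / (k_a−k_1).
Here k_a−k_1 = 1.148 d⁻¹ and 1 − D₀(k_a−k_1)/(k_1 L₀) = 1 − 3.64×1.148/(0.312×53.5) = 0.7497, so
t_c = ln(4.679 × 0.7497) / 1.148 = 1.255 / 1.148 = 1.093 d.
D_c = (k_1/k_a) L₀ e^(−k_1 t_c) = (0.312/1.46) × 53.5 × e^(−0.312×1.093) = 0.2137 × 53.5 × 0.7110 = 8.129 mg/L.
x_c = v t_c = 0.229 m/s × 1.093 d × 86400 s/d = 21630 m ≈ 21.6 km.

t_c ≈ 1.09 d; D_c ≈ 8.13 mg/L; x_c ≈ 21.6 km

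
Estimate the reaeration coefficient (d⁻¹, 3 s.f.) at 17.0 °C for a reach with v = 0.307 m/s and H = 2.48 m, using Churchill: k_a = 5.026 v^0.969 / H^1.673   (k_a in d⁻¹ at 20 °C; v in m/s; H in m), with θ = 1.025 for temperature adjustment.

k_a ≈ 0.325 d⁻¹

k_a(20) = 5.026 × 0.307^0.969 / 2.48^1.673 = 5.026 × 0.3184 / 4.570 = 0.3502 d⁻¹.
k_a(17.0) = 0.3502 × 1.025^(17.0−20) = 0.3502 × 0.9286 = 0.3252 d⁻¹.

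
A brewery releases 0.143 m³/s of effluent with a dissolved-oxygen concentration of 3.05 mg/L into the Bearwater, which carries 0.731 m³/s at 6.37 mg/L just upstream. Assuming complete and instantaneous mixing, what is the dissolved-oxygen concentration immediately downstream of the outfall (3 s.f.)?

Flow-weighted mixing: C = (Q_r C_r + Q_w C_w)/(Q_r + Q_w)
= (0.731×6.37 + 0.143×3.05)/(0.731 + 0.143) = 5.093/0.8740 = 5.827 mg/L.

5.83 mg/L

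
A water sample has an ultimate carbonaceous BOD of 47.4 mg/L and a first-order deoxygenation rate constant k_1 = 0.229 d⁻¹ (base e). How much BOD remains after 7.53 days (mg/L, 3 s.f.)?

L ≈ 8.45 mg/L

L_t = L₀ e^(−k_1 t) = 47.4 × e^(−0.229×7.53) = 47.4 × 0.1783 = 8.451 mg/L.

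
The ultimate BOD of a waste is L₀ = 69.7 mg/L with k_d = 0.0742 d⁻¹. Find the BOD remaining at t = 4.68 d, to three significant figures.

L_t = L₀ e^(−k_d t) = 69.7 × e^(−0.0742×4.68) = 69.7 × 0.7066 = 49.25 mg/L.

L ≈ 49.3 mg/L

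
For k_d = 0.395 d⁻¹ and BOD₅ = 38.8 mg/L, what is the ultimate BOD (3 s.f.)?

L₀ ≈ 45.1 mg/L

BOD₅ = L₀(1 − e^(−5k_d)) ⇒ L₀ = BOD₅ / (1 − e^(−5×0.395))
= 38.8 / (1 − 0.1388) = 38.8 / 0.8612 = 45.05 mg/L.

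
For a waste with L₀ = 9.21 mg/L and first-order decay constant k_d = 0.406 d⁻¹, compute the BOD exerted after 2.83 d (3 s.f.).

y ≈ 6.29 mg/L

y_t = L₀(1 − e^(−k_d t)) = 9.21 × (1 − e^(−0.406×2.83))
= 9.21 × (1 − 0.3170) = 9.21 × 0.6830 = 6.291 mg/L.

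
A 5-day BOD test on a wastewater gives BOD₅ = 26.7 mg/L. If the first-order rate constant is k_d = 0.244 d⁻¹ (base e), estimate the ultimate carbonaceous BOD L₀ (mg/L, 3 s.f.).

L₀ ≈ 37.9 mg/L

BOD₅ = L₀(1 − e^(−5k_d)) ⇒ L₀ = BOD₅ / (1 − e^(−5×0.244))
= 26.7 / (1 − 0.2952) = 26.7 / 0.7048 = 37.88 mg/L.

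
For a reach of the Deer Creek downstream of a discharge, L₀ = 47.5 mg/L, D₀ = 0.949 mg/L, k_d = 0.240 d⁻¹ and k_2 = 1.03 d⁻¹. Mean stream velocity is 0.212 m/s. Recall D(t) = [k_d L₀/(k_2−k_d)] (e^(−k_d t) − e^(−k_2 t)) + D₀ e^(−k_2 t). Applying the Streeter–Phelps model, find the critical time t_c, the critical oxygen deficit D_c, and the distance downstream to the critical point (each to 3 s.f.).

t_c ≈ 1.76 d; D_c ≈ 7.26 mg/L; x_c ≈ 32.2 km

t_c = [1/(k_2−k_d)] ln[(k_2/k_d)(1 − D₀(k_2−k_d)/(k_d L₀))]
= [1/(1.03−0.240)] ln[(1.03/0.240)(1 − 0.949×0.7900/(0.240×47.5))]
= (1/0.7900) ln[4.292 × 0.9342] = 1.266 × ln(4.009) = 1.266 × 1.389 = 1.758 d.
L(t_c) = L₀ e^(−k_d t_c) = 47.5 × 0.6558 = 31.15 mg/L, and at the critical point k_2 D_c = k_d L, so D_c = (0.240/1.03) × 31.15 = 7.259 mg/L.
x_c = v t_c = 0.212 m/s × 1.758 d × 86400 s/d = 32200 m ≈ 32.2 km.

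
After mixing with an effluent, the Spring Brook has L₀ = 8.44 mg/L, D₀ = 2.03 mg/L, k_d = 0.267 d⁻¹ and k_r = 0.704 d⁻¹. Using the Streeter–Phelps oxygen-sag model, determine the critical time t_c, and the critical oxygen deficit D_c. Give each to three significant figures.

t_c ≈ 1.07 d; D_c ≈ 2.40 mg/L

At the critical point dD/dt = 0, so k_d L₀ e^(−k_d t) = k_r D. Substituting D(t) from the Streeter–Phelps equation and solving for t gives
t_c = ln[(k_r/k_d)(1 − D₀(k_r−k_d)/(k_d L₀))] / (k_r−k_d).
Here k_r−k_d = 0.4370 d⁻¹ and 1 − D₀(k_r−k_d)/(k_d L₀) = 1 − 2.03×0.4370/(0.267×8.44) = 0.6063, so
t_c = ln(2.637 × 0.6063) / 0.4370 = 0.4692 / 0.4370 = 1.074 d.
L(t_c) = L₀ e^(−k_d t_c) = 8.44 × 0.7508 = 6.336 mg/L, and at the critical point k_r D_c = k_d L, so D_c = (0.267/0.704) × 6.336 = 2.403 mg/L.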